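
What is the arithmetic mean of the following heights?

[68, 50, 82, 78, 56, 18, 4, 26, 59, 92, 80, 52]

55.4167

Step 1: Sum all values: 68 + 50 + 82 + 78 + 56 + 18 + 4 + 26 + 59 + 92 + 80 + 52 = 665
Step 2: Count the number of values: n = 12
Step 3: Mean = sum / n = 665 / 12 = 55.4167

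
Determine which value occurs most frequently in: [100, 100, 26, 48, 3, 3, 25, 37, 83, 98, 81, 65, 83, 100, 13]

100

Step 1: Count the frequency of each value:
  3: appears 2 time(s)
  13: appears 1 time(s)
  25: appears 1 time(s)
  26: appears 1 time(s)
  37: appears 1 time(s)
  48: appears 1 time(s)
  65: appears 1 time(s)
  81: appears 1 time(s)
  83: appears 2 time(s)
  98: appears 1 time(s)
  100: appears 3 time(s)
Step 2: The value 100 appears most frequently (3 times).
Step 3: Mode = 100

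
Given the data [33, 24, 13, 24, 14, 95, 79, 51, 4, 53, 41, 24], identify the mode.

24

Step 1: Count the frequency of each value:
  4: appears 1 time(s)
  13: appears 1 time(s)
  14: appears 1 time(s)
  24: appears 3 time(s)
  33: appears 1 time(s)
  41: appears 1 time(s)
  51: appears 1 time(s)
  53: appears 1 time(s)
  79: appears 1 time(s)
  95: appears 1 time(s)
Step 2: The value 24 appears most frequently (3 times).
Step 3: Mode = 24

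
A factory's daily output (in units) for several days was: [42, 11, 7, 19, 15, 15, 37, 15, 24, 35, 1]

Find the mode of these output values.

15

Step 1: Count the frequency of each value:
  1: appears 1 time(s)
  7: appears 1 time(s)
  11: appears 1 time(s)
  15: appears 3 time(s)
  19: appears 1 time(s)
  24: appears 1 time(s)
  35: appears 1 time(s)
  37: appears 1 time(s)
  42: appears 1 time(s)
Step 2: The value 15 appears most frequently (3 times).
Step 3: Mode = 15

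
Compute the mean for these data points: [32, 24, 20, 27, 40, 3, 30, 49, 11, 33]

26.9

Step 1: Sum all values: 32 + 24 + 20 + 27 + 40 + 3 + 30 + 49 + 11 + 33 = 269
Step 2: Count the number of values: n = 10
Step 3: Mean = sum / n = 269 / 10 = 26.9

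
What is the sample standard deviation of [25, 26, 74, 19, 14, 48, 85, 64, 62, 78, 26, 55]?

25.1179

Step 1: Compute the mean: 48
Step 2: Sum of squared deviations from the mean: 6940
Step 3: Sample variance = 6940 / 11 = 630.9091
Step 4: Standard deviation = sqrt(630.9091) = 25.1179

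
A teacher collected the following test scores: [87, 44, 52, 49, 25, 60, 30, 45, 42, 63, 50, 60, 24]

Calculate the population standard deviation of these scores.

16.5046

Step 1: Compute the mean: 48.5385
Step 2: Sum of squared deviations from the mean: 3541.2308
Step 3: Population variance = 3541.2308 / 13 = 272.4024
Step 4: Standard deviation = sqrt(272.4024) = 16.5046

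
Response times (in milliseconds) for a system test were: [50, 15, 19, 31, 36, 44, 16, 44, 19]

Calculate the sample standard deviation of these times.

13.6484

Step 1: Compute the mean: 30.4444
Step 2: Sum of squared deviations from the mean: 1490.2222
Step 3: Sample variance = 1490.2222 / 8 = 186.2778
Step 4: Standard deviation = sqrt(186.2778) = 13.6484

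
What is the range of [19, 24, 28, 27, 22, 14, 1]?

27

Step 1: Identify the maximum value: max = 28
Step 2: Identify the minimum value: min = 1
Step 3: Range = max - min = 28 - 1 = 27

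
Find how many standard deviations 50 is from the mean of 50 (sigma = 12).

0

Step 1: Recall the z-score formula: z = (x - mu) / sigma
Step 2: Substitute values: z = (50 - 50) / 12
Step 3: z = 0 / 12 = 0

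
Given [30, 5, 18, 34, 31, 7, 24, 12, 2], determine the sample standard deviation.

12.1804

Step 1: Compute the mean: 18.1111
Step 2: Sum of squared deviations from the mean: 1186.8889
Step 3: Sample variance = 1186.8889 / 8 = 148.3611
Step 4: Standard deviation = sqrt(148.3611) = 12.1804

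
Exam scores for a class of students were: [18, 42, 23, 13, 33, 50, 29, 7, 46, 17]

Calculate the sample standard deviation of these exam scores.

14.6879

Step 1: Compute the mean: 27.8
Step 2: Sum of squared deviations from the mean: 1941.6
Step 3: Sample variance = 1941.6 / 9 = 215.7333
Step 4: Standard deviation = sqrt(215.7333) = 14.6879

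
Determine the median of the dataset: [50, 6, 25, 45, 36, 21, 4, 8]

23

Step 1: Sort the data in ascending order: [4, 6, 8, 21, 25, 36, 45, 50]
Step 2: The number of values is n = 8.
Step 3: Since n is even, the median is the average of positions 4 and 5:
  Median = (21 + 25) / 2 = 23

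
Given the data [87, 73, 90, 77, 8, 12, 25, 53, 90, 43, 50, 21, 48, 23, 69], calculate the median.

50

Step 1: Sort the data in ascending order: [8, 12, 21, 23, 25, 43, 48, 50, 53, 69, 73, 77, 87, 90, 90]
Step 2: The number of values is n = 15.
Step 3: Since n is odd, the median is the middle value at position 8: 50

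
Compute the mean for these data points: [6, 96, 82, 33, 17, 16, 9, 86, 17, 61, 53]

43.2727

Step 1: Sum all values: 6 + 96 + 82 + 33 + 17 + 16 + 9 + 86 + 17 + 61 + 53 = 476
Step 2: Count the number of values: n = 11
Step 3: Mean = sum / n = 476 / 11 = 43.2727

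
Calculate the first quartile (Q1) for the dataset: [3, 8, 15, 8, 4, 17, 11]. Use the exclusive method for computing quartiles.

4

Step 1: Sort the data: [3, 4, 8, 8, 11, 15, 17]
Step 2: n = 7
Step 3: Using the exclusive quartile method:
  Q1 = 4
  Q2 (median) = 8
  Q3 = 15
  IQR = Q3 - Q1 = 15 - 4 = 11
Step 4: Q1 = 4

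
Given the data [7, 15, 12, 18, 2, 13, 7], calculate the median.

12

Step 1: Sort the data in ascending order: [2, 7, 7, 12, 13, 15, 18]
Step 2: The number of values is n = 7.
Step 3: Since n is odd, the median is the middle value at position 4: 12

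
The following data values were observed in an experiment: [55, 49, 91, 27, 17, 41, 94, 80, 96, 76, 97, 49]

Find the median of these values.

65.5

Step 1: Sort the data in ascending order: [17, 27, 41, 49, 49, 55, 76, 80, 91, 94, 96, 97]
Step 2: The number of values is n = 12.
Step 3: Since n is even, the median is the average of positions 6 and 7:
  Median = (55 + 76) / 2 = 65.5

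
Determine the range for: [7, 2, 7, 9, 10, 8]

8

Step 1: Identify the maximum value: max = 10
Step 2: Identify the minimum value: min = 2
Step 3: Range = max - min = 10 - 2 = 8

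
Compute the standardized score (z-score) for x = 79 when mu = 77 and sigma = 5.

0.4

Step 1: Recall the z-score formula: z = (x - mu) / sigma
Step 2: Substitute values: z = (79 - 77) / 5
Step 3: z = 2 / 5 = 0.4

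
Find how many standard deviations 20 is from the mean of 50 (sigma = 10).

-3

Step 1: Recall the z-score formula: z = (x - mu) / sigma
Step 2: Substitute values: z = (20 - 50) / 10
Step 3: z = -30 / 10 = -3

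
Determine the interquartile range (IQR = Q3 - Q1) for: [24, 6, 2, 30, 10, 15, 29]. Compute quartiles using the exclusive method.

23

Step 1: Sort the data: [2, 6, 10, 15, 24, 29, 30]
Step 2: n = 7
Step 3: Using the exclusive quartile method:
  Q1 = 6
  Q2 (median) = 15
  Q3 = 29
  IQR = Q3 - Q1 = 29 - 6 = 23
Step 4: IQR = 23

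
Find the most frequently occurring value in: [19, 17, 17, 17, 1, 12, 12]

17

Step 1: Count the frequency of each value:
  1: appears 1 time(s)
  12: appears 2 time(s)
  17: appears 3 time(s)
  19: appears 1 time(s)
Step 2: The value 17 appears most frequently (3 times).
Step 3: Mode = 17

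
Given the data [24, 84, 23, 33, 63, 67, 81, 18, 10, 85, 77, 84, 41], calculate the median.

63

Step 1: Sort the data in ascending order: [10, 18, 23, 24, 33, 41, 63, 67, 77, 81, 84, 84, 85]
Step 2: The number of values is n = 13.
Step 3: Since n is odd, the median is the middle value at position 7: 63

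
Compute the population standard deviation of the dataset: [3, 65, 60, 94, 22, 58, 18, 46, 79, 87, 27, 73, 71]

27.5275

Step 1: Compute the mean: 54.0769
Step 2: Sum of squared deviations from the mean: 9850.9231
Step 3: Population variance = 9850.9231 / 13 = 757.7633
Step 4: Standard deviation = sqrt(757.7633) = 27.5275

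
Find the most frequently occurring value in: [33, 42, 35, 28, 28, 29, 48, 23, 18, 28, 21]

28

Step 1: Count the frequency of each value:
  18: appears 1 time(s)
  21: appears 1 time(s)
  23: appears 1 time(s)
  28: appears 3 time(s)
  29: appears 1 time(s)
  33: appears 1 time(s)
  35: appears 1 time(s)
  42: appears 1 time(s)
  48: appears 1 time(s)
Step 2: The value 28 appears most frequently (3 times).
Step 3: Mode = 28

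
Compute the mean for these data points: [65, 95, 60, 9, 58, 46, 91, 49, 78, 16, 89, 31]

57.25

Step 1: Sum all values: 65 + 95 + 60 + 9 + 58 + 46 + 91 + 49 + 78 + 16 + 89 + 31 = 687
Step 2: Count the number of values: n = 12
Step 3: Mean = sum / n = 687 / 12 = 57.25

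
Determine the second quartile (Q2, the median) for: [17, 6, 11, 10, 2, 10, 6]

10

Step 1: Sort the data: [2, 6, 6, 10, 10, 11, 17]
Step 2: n = 7
Step 3: Q2 is the median. Since n is odd, it is the middle value at position 4: 10
Step 4: Q2 = 10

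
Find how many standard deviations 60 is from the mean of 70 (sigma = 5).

-2

Step 1: Recall the z-score formula: z = (x - mu) / sigma
Step 2: Substitute values: z = (60 - 70) / 5
Step 3: z = -10 / 5 = -2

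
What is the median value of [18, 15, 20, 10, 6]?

15

Step 1: Sort the data in ascending order: [6, 10, 15, 18, 20]
Step 2: The number of values is n = 5.
Step 3: Since n is odd, the median is the middle value at position 3: 15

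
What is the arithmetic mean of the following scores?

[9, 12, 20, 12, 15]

13.6

Step 1: Sum all values: 9 + 12 + 20 + 12 + 15 = 68
Step 2: Count the number of values: n = 5
Step 3: Mean = sum / n = 68 / 5 = 13.6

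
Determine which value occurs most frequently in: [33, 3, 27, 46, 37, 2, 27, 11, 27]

27

Step 1: Count the frequency of each value:
  2: appears 1 time(s)
  3: appears 1 time(s)
  11: appears 1 time(s)
  27: appears 3 time(s)
  33: appears 1 time(s)
  37: appears 1 time(s)
  46: appears 1 time(s)
Step 2: The value 27 appears most frequently (3 times).
Step 3: Mode = 27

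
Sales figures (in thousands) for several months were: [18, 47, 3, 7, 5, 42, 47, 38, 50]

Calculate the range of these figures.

47

Step 1: Identify the maximum value: max = 50
Step 2: Identify the minimum value: min = 3
Step 3: Range = max - min = 50 - 3 = 47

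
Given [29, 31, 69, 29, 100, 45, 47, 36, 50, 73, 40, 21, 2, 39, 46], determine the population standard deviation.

22.6103

Step 1: Compute the mean: 43.8
Step 2: Sum of squared deviations from the mean: 7668.4
Step 3: Population variance = 7668.4 / 15 = 511.2267
Step 4: Standard deviation = sqrt(511.2267) = 22.6103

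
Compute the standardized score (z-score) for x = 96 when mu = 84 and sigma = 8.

1.5

Step 1: Recall the z-score formula: z = (x - mu) / sigma
Step 2: Substitute values: z = (96 - 84) / 8
Step 3: z = 12 / 8 = 1.5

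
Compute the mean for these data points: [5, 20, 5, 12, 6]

9.6

Step 1: Sum all values: 5 + 20 + 5 + 12 + 6 = 48
Step 2: Count the number of values: n = 5
Step 3: Mean = sum / n = 48 / 5 = 9.6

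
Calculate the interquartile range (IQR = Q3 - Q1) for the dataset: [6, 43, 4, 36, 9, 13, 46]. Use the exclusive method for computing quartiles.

37

Step 1: Sort the data: [4, 6, 9, 13, 36, 43, 46]
Step 2: n = 7
Step 3: Using the exclusive quartile method:
  Q1 = 6
  Q2 (median) = 13
  Q3 = 43
  IQR = Q3 - Q1 = 43 - 6 = 37
Step 4: IQR = 37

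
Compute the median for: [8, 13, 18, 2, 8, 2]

8

Step 1: Sort the data in ascending order: [2, 2, 8, 8, 13, 18]
Step 2: The number of values is n = 6.
Step 3: Since n is even, the median is the average of positions 3 and 4:
  Median = (8 + 8) / 2 = 8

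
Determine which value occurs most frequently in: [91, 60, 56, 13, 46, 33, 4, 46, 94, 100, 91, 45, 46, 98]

46

Step 1: Count the frequency of each value:
  4: appears 1 time(s)
  13: appears 1 time(s)
  33: appears 1 time(s)
  45: appears 1 time(s)
  46: appears 3 time(s)
  56: appears 1 time(s)
  60: appears 1 time(s)
  91: appears 2 time(s)
  94: appears 1 time(s)
  98: appears 1 time(s)
  100: appears 1 time(s)
Step 2: The value 46 appears most frequently (3 times).
Step 3: Mode = 46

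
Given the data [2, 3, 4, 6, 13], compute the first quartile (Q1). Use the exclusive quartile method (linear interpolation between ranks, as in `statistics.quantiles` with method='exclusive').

2.5

Step 1: Sort the data: [2, 3, 4, 6, 13]
Step 2: n = 5
Step 3: Using the exclusive quartile method:
  Q1 = 2.5
  Q2 (median) = 4
  Q3 = 9.5
  IQR = Q3 - Q1 = 9.5 - 2.5 = 7
Step 4: Q1 = 2.5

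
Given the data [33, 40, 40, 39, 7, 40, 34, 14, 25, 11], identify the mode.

40

Step 1: Count the frequency of each value:
  7: appears 1 time(s)
  11: appears 1 time(s)
  14: appears 1 time(s)
  25: appears 1 time(s)
  33: appears 1 time(s)
  34: appears 1 time(s)
  39: appears 1 time(s)
  40: appears 3 time(s)
Step 2: The value 40 appears most frequently (3 times).
Step 3: Mode = 40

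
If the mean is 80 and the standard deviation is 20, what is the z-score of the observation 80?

0

Step 1: Recall the z-score formula: z = (x - mu) / sigma
Step 2: Substitute values: z = (80 - 80) / 20
Step 3: z = 0 / 20 = 0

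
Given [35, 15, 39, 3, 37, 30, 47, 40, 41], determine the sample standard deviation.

14.0841

Step 1: Compute the mean: 31.8889
Step 2: Sum of squared deviations from the mean: 1586.8889
Step 3: Sample variance = 1586.8889 / 8 = 198.3611
Step 4: Standard deviation = sqrt(198.3611) = 14.0841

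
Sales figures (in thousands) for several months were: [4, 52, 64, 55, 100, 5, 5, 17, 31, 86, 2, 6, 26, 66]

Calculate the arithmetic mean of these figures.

37.0714

Step 1: Sum all values: 4 + 52 + 64 + 55 + 100 + 5 + 5 + 17 + 31 + 86 + 2 + 6 + 26 + 66 = 519
Step 2: Count the number of values: n = 14
Step 3: Mean = sum / n = 519 / 14 = 37.0714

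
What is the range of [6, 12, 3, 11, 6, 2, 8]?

10

Step 1: Identify the maximum value: max = 12
Step 2: Identify the minimum value: min = 2
Step 3: Range = max - min = 12 - 2 = 10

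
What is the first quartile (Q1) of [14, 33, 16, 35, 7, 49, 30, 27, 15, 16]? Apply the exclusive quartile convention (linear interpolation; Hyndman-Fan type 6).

14.75

Step 1: Sort the data: [7, 14, 15, 16, 16, 27, 30, 33, 35, 49]
Step 2: n = 10
Step 3: Using the exclusive quartile method:
  Q1 = 14.75
  Q2 (median) = 21.5
  Q3 = 33.5
  IQR = Q3 - Q1 = 33.5 - 14.75 = 18.75
Step 4: Q1 = 14.75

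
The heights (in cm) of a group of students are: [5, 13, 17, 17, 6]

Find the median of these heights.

13

Step 1: Sort the data in ascending order: [5, 6, 13, 17, 17]
Step 2: The number of values is n = 5.
Step 3: Since n is odd, the median is the middle value at position 3: 13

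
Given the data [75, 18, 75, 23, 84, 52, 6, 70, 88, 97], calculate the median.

72.5

Step 1: Sort the data in ascending order: [6, 18, 23, 52, 70, 75, 75, 84, 88, 97]
Step 2: The number of values is n = 10.
Step 3: Since n is even, the median is the average of positions 5 and 6:
  Median = (70 + 75) / 2 = 72.5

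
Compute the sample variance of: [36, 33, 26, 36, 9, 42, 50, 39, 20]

151.75

Step 1: Compute the mean: (36 + 33 + 26 + 36 + 9 + 42 + 50 + 39 + 20) / 9 = 32.3333
Step 2: Compute squared deviations from the mean:
  (36 - 32.3333)^2 = 13.4444
  (33 - 32.3333)^2 = 0.4444
  (26 - 32.3333)^2 = 40.1111
  (36 - 32.3333)^2 = 13.4444
  (9 - 32.3333)^2 = 544.4444
  (42 - 32.3333)^2 = 93.4444
  (50 - 32.3333)^2 = 312.1111
  (39 - 32.3333)^2 = 44.4444
  (20 - 32.3333)^2 = 152.1111
Step 3: Sum of squared deviations = 1214
Step 4: Sample variance = 1214 / 8 = 151.75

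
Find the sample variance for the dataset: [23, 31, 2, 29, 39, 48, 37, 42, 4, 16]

246.7667

Step 1: Compute the mean: (23 + 31 + 2 + 29 + 39 + 48 + 37 + 42 + 4 + 16) / 10 = 27.1
Step 2: Compute squared deviations from the mean:
  (23 - 27.1)^2 = 16.81
  (31 - 27.1)^2 = 15.21
  (2 - 27.1)^2 = 630.01
  (29 - 27.1)^2 = 3.61
  (39 - 27.1)^2 = 141.61
  (48 - 27.1)^2 = 436.81
  (37 - 27.1)^2 = 98.01
  (42 - 27.1)^2 = 222.01
  (4 - 27.1)^2 = 533.61
  (16 - 27.1)^2 = 123.21
Step 3: Sum of squared deviations = 2220.9
Step 4: Sample variance = 2220.9 / 9 = 246.7667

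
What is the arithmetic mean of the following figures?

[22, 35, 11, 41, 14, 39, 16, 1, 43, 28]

25

Step 1: Sum all values: 22 + 35 + 11 + 41 + 14 + 39 + 16 + 1 + 43 + 28 = 250
Step 2: Count the number of values: n = 10
Step 3: Mean = sum / n = 250 / 10 = 25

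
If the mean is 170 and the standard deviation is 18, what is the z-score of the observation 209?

2.1667

Step 1: Recall the z-score formula: z = (x - mu) / sigma
Step 2: Substitute values: z = (209 - 170) / 18
Step 3: z = 39 / 18 = 2.1667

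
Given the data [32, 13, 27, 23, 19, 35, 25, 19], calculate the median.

24

Step 1: Sort the data in ascending order: [13, 19, 19, 23, 25, 27, 32, 35]
Step 2: The number of values is n = 8.
Step 3: Since n is even, the median is the average of positions 4 and 5:
  Median = (23 + 25) / 2 = 24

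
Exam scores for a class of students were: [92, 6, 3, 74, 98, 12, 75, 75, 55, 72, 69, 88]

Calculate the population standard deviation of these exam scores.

32.4254

Step 1: Compute the mean: 59.9167
Step 2: Sum of squared deviations from the mean: 12616.9167
Step 3: Population variance = 12616.9167 / 12 = 1051.4097
Step 4: Standard deviation = sqrt(1051.4097) = 32.4254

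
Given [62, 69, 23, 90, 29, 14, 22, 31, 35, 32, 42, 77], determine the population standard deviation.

23.455

Step 1: Compute the mean: 43.8333
Step 2: Sum of squared deviations from the mean: 6601.6667
Step 3: Population variance = 6601.6667 / 12 = 550.1389
Step 4: Standard deviation = sqrt(550.1389) = 23.455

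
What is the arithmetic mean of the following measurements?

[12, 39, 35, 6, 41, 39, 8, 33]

26.625

Step 1: Sum all values: 12 + 39 + 35 + 6 + 41 + 39 + 8 + 33 = 213
Step 2: Count the number of values: n = 8
Step 3: Mean = sum / n = 213 / 8 = 26.625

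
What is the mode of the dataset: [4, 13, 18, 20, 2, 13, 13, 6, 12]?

13

Step 1: Count the frequency of each value:
  2: appears 1 time(s)
  4: appears 1 time(s)
  6: appears 1 time(s)
  12: appears 1 time(s)
  13: appears 3 time(s)
  18: appears 1 time(s)
  20: appears 1 time(s)
Step 2: The value 13 appears most frequently (3 times).
Step 3: Mode = 13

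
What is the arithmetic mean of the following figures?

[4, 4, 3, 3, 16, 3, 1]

4.8571

Step 1: Sum all values: 4 + 4 + 3 + 3 + 16 + 3 + 1 = 34
Step 2: Count the number of values: n = 7
Step 3: Mean = sum / n = 34 / 7 = 4.8571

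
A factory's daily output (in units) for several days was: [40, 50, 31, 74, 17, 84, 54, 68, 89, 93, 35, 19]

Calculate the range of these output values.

76

Step 1: Identify the maximum value: max = 93
Step 2: Identify the minimum value: min = 17
Step 3: Range = max - min = 93 - 17 = 76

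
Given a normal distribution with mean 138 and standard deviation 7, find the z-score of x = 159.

3

Step 1: Recall the z-score formula: z = (x - mu) / sigma
Step 2: Substitute values: z = (159 - 138) / 7
Step 3: z = 21 / 7 = 3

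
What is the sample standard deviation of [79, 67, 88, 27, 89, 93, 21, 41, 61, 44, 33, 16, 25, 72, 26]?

27.534

Step 1: Compute the mean: 52.1333
Step 2: Sum of squared deviations from the mean: 10613.7333
Step 3: Sample variance = 10613.7333 / 14 = 758.1238
Step 4: Standard deviation = sqrt(758.1238) = 27.534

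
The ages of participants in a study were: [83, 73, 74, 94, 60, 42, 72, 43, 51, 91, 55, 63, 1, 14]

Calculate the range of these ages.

93

Step 1: Identify the maximum value: max = 94
Step 2: Identify the minimum value: min = 1
Step 3: Range = max - min = 94 - 1 = 93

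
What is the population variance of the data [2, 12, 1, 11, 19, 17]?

46.5556

Step 1: Compute the mean: (2 + 12 + 1 + 11 + 19 + 17) / 6 = 10.3333
Step 2: Compute squared deviations from the mean:
  (2 - 10.3333)^2 = 69.4444
  (12 - 10.3333)^2 = 2.7778
  (1 - 10.3333)^2 = 87.1111
  (11 - 10.3333)^2 = 0.4444
  (19 - 10.3333)^2 = 75.1111
  (17 - 10.3333)^2 = 44.4444
Step 3: Sum of squared deviations = 279.3333
Step 4: Population variance = 279.3333 / 6 = 46.5556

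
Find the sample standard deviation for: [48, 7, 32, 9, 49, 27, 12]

17.7737

Step 1: Compute the mean: 26.2857
Step 2: Sum of squared deviations from the mean: 1895.4286
Step 3: Sample variance = 1895.4286 / 6 = 315.9048
Step 4: Standard deviation = sqrt(315.9048) = 17.7737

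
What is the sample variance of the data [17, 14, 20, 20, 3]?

49.7

Step 1: Compute the mean: (17 + 14 + 20 + 20 + 3) / 5 = 14.8
Step 2: Compute squared deviations from the mean:
  (17 - 14.8)^2 = 4.84
  (14 - 14.8)^2 = 0.64
  (20 - 14.8)^2 = 27.04
  (20 - 14.8)^2 = 27.04
  (3 - 14.8)^2 = 139.24
Step 3: Sum of squared deviations = 198.8
Step 4: Sample variance = 198.8 / 4 = 49.7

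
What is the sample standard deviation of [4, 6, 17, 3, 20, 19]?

7.9687

Step 1: Compute the mean: 11.5
Step 2: Sum of squared deviations from the mean: 317.5
Step 3: Sample variance = 317.5 / 5 = 63.5
Step 4: Standard deviation = sqrt(63.5) = 7.9687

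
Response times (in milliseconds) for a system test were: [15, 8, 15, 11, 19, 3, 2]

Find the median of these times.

11

Step 1: Sort the data in ascending order: [2, 3, 8, 11, 15, 15, 19]
Step 2: The number of values is n = 7.
Step 3: Since n is odd, the median is the middle value at position 4: 11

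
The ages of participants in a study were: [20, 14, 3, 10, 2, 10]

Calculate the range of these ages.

18

Step 1: Identify the maximum value: max = 20
Step 2: Identify the minimum value: min = 2
Step 3: Range = max - min = 20 - 2 = 18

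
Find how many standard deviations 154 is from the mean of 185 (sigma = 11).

-2.8182

Step 1: Recall the z-score formula: z = (x - mu) / sigma
Step 2: Substitute values: z = (154 - 185) / 11
Step 3: z = -31 / 11 = -2.8182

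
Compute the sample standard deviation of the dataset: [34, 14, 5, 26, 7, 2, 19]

11.7716

Step 1: Compute the mean: 15.2857
Step 2: Sum of squared deviations from the mean: 831.4286
Step 3: Sample variance = 831.4286 / 6 = 138.5714
Step 4: Standard deviation = sqrt(138.5714) = 11.7716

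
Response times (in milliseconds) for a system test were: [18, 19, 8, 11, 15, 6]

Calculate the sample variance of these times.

28.5667

Step 1: Compute the mean: (18 + 19 + 8 + 11 + 15 + 6) / 6 = 12.8333
Step 2: Compute squared deviations from the mean:
  (18 - 12.8333)^2 = 26.6944
  (19 - 12.8333)^2 = 38.0278
  (8 - 12.8333)^2 = 23.3611
  (11 - 12.8333)^2 = 3.3611
  (15 - 12.8333)^2 = 4.6944
  (6 - 12.8333)^2 = 46.6944
Step 3: Sum of squared deviations = 142.8333
Step 4: Sample variance = 142.8333 / 5 = 28.5667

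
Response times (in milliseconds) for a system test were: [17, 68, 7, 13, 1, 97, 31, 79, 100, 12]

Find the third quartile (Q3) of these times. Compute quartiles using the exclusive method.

83.5

Step 1: Sort the data: [1, 7, 12, 13, 17, 31, 68, 79, 97, 100]
Step 2: n = 10
Step 3: Using the exclusive quartile method:
  Q1 = 10.75
  Q2 (median) = 24
  Q3 = 83.5
  IQR = Q3 - Q1 = 83.5 - 10.75 = 72.75
Step 4: Q3 = 83.5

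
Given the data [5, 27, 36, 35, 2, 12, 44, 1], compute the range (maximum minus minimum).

43

Step 1: Identify the maximum value: max = 44
Step 2: Identify the minimum value: min = 1
Step 3: Range = max - min = 44 - 1 = 43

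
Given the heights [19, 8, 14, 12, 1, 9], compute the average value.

10.5

Step 1: Sum all values: 19 + 8 + 14 + 12 + 1 + 9 = 63
Step 2: Count the number of values: n = 6
Step 3: Mean = sum / n = 63 / 6 = 10.5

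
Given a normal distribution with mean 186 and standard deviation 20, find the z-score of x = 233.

2.35

Step 1: Recall the z-score formula: z = (x - mu) / sigma
Step 2: Substitute values: z = (233 - 186) / 20
Step 3: z = 47 / 20 = 2.35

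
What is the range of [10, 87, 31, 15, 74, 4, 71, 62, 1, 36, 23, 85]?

86

Step 1: Identify the maximum value: max = 87
Step 2: Identify the minimum value: min = 1
Step 3: Range = max - min = 87 - 1 = 86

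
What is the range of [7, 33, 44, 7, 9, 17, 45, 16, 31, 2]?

43

Step 1: Identify the maximum value: max = 45
Step 2: Identify the minimum value: min = 2
Step 3: Range = max - min = 45 - 2 = 43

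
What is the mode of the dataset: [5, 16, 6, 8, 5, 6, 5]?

5

Step 1: Count the frequency of each value:
  5: appears 3 time(s)
  6: appears 2 time(s)
  8: appears 1 time(s)
  16: appears 1 time(s)
Step 2: The value 5 appears most frequently (3 times).
Step 3: Mode = 5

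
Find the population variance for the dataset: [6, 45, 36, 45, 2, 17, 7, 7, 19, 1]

271.25

Step 1: Compute the mean: (6 + 45 + 36 + 45 + 2 + 17 + 7 + 7 + 19 + 1) / 10 = 18.5
Step 2: Compute squared deviations from the mean:
  (6 - 18.5)^2 = 156.25
  (45 - 18.5)^2 = 702.25
  (36 - 18.5)^2 = 306.25
  (45 - 18.5)^2 = 702.25
  (2 - 18.5)^2 = 272.25
  (17 - 18.5)^2 = 2.25
  (7 - 18.5)^2 = 132.25
  (7 - 18.5)^2 = 132.25
  (19 - 18.5)^2 = 0.25
  (1 - 18.5)^2 = 306.25
Step 3: Sum of squared deviations = 2712.5
Step 4: Population variance = 2712.5 / 10 = 271.25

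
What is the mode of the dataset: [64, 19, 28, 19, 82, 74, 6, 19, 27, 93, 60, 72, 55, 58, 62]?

19

Step 1: Count the frequency of each value:
  6: appears 1 time(s)
  19: appears 3 time(s)
  27: appears 1 time(s)
  28: appears 1 time(s)
  55: appears 1 time(s)
  58: appears 1 time(s)
  60: appears 1 time(s)
  62: appears 1 time(s)
  64: appears 1 time(s)
  72: appears 1 time(s)
  74: appears 1 time(s)
  82: appears 1 time(s)
  93: appears 1 time(s)
Step 2: The value 19 appears most frequently (3 times).
Step 3: Mode = 19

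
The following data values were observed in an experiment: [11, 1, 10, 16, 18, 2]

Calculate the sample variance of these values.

49.0667

Step 1: Compute the mean: (11 + 1 + 10 + 16 + 18 + 2) / 6 = 9.6667
Step 2: Compute squared deviations from the mean:
  (11 - 9.6667)^2 = 1.7778
  (1 - 9.6667)^2 = 75.1111
  (10 - 9.6667)^2 = 0.1111
  (16 - 9.6667)^2 = 40.1111
  (18 - 9.6667)^2 = 69.4444
  (2 - 9.6667)^2 = 58.7778
Step 3: Sum of squared deviations = 245.3333
Step 4: Sample variance = 245.3333 / 5 = 49.0667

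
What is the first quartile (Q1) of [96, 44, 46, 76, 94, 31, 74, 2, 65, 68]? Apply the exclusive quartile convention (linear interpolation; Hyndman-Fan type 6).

40.75

Step 1: Sort the data: [2, 31, 44, 46, 65, 68, 74, 76, 94, 96]
Step 2: n = 10
Step 3: Using the exclusive quartile method:
  Q1 = 40.75
  Q2 (median) = 66.5
  Q3 = 80.5
  IQR = Q3 - Q1 = 80.5 - 40.75 = 39.75
Step 4: Q1 = 40.75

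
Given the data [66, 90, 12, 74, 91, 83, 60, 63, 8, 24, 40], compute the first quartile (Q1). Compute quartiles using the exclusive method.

24

Step 1: Sort the data: [8, 12, 24, 40, 60, 63, 66, 74, 83, 90, 91]
Step 2: n = 11
Step 3: Using the exclusive quartile method:
  Q1 = 24
  Q2 (median) = 63
  Q3 = 83
  IQR = Q3 - Q1 = 83 - 24 = 59
Step 4: Q1 = 24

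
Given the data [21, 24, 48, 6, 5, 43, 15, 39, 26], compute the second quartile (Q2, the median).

24

Step 1: Sort the data: [5, 6, 15, 21, 24, 26, 39, 43, 48]
Step 2: n = 9
Step 3: Q2 is the median. Since n is odd, it is the middle value at position 5: 24
Step 4: Q2 = 24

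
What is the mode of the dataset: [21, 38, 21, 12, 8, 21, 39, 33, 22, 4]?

21

Step 1: Count the frequency of each value:
  4: appears 1 time(s)
  8: appears 1 time(s)
  12: appears 1 time(s)
  21: appears 3 time(s)
  22: appears 1 time(s)
  33: appears 1 time(s)
  38: appears 1 time(s)
  39: appears 1 time(s)
Step 2: The value 21 appears most frequently (3 times).
Step 3: Mode = 21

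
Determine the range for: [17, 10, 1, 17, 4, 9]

16

Step 1: Identify the maximum value: max = 17
Step 2: Identify the minimum value: min = 1
Step 3: Range = max - min = 17 - 1 = 16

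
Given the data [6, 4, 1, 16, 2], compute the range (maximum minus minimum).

15

Step 1: Identify the maximum value: max = 16
Step 2: Identify the minimum value: min = 1
Step 3: Range = max - min = 16 - 1 = 15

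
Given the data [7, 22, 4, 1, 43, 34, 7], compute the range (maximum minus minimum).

42

Step 1: Identify the maximum value: max = 43
Step 2: Identify the minimum value: min = 1
Step 3: Range = max - min = 43 - 1 = 42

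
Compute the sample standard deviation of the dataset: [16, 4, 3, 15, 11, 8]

5.4681

Step 1: Compute the mean: 9.5
Step 2: Sum of squared deviations from the mean: 149.5
Step 3: Sample variance = 149.5 / 5 = 29.9
Step 4: Standard deviation = sqrt(29.9) = 5.4681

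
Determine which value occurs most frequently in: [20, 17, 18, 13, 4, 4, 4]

4

Step 1: Count the frequency of each value:
  4: appears 3 time(s)
  13: appears 1 time(s)
  17: appears 1 time(s)
  18: appears 1 time(s)
  20: appears 1 time(s)
Step 2: The value 4 appears most frequently (3 times).
Step 3: Mode = 4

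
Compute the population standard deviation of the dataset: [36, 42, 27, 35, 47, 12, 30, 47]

10.9202

Step 1: Compute the mean: 34.5
Step 2: Sum of squared deviations from the mean: 954
Step 3: Population variance = 954 / 8 = 119.25
Step 4: Standard deviation = sqrt(119.25) = 10.9202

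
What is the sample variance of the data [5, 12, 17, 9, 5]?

25.8

Step 1: Compute the mean: (5 + 12 + 17 + 9 + 5) / 5 = 9.6
Step 2: Compute squared deviations from the mean:
  (5 - 9.6)^2 = 21.16
  (12 - 9.6)^2 = 5.76
  (17 - 9.6)^2 = 54.76
  (9 - 9.6)^2 = 0.36
  (5 - 9.6)^2 = 21.16
Step 3: Sum of squared deviations = 103.2
Step 4: Sample variance = 103.2 / 4 = 25.8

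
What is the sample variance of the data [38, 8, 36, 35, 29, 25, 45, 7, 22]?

172.9444

Step 1: Compute the mean: (38 + 8 + 36 + 35 + 29 + 25 + 45 + 7 + 22) / 9 = 27.2222
Step 2: Compute squared deviations from the mean:
  (38 - 27.2222)^2 = 116.1605
  (8 - 27.2222)^2 = 369.4938
  (36 - 27.2222)^2 = 77.0494
  (35 - 27.2222)^2 = 60.4938
  (29 - 27.2222)^2 = 3.1605
  (25 - 27.2222)^2 = 4.9383
  (45 - 27.2222)^2 = 316.0494
  (7 - 27.2222)^2 = 408.9383
  (22 - 27.2222)^2 = 27.2716
Step 3: Sum of squared deviations = 1383.5556
Step 4: Sample variance = 1383.5556 / 8 = 172.9444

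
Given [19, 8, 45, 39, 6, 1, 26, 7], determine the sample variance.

268.9821

Step 1: Compute the mean: (19 + 8 + 45 + 39 + 6 + 1 + 26 + 7) / 8 = 18.875
Step 2: Compute squared deviations from the mean:
  (19 - 18.875)^2 = 0.0156
  (8 - 18.875)^2 = 118.2656
  (45 - 18.875)^2 = 682.5156
  (39 - 18.875)^2 = 405.0156
  (6 - 18.875)^2 = 165.7656
  (1 - 18.875)^2 = 319.5156
  (26 - 18.875)^2 = 50.7656
  (7 - 18.875)^2 = 141.0156
Step 3: Sum of squared deviations = 1882.875
Step 4: Sample variance = 1882.875 / 7 = 268.9821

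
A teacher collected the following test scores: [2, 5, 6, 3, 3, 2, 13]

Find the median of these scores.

3

Step 1: Sort the data in ascending order: [2, 2, 3, 3, 5, 6, 13]
Step 2: The number of values is n = 7.
Step 3: Since n is odd, the median is the middle value at position 4: 3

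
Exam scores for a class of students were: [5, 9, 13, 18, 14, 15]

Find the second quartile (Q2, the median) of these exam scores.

13.5

Step 1: Sort the data: [5, 9, 13, 14, 15, 18]
Step 2: n = 6
Step 3: Q2 is the median. Since n is even, it is the average of the values at positions 3 and 4:
  Q2 = (13 + 14) / 2 = 13.5
Step 4: Q2 = 13.5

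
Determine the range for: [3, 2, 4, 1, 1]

3

Step 1: Identify the maximum value: max = 4
Step 2: Identify the minimum value: min = 1
Step 3: Range = max - min = 4 - 1 = 3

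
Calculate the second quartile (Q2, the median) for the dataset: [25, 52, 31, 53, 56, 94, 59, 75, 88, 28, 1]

53

Step 1: Sort the data: [1, 25, 28, 31, 52, 53, 56, 59, 75, 88, 94]
Step 2: n = 11
Step 3: Q2 is the median. Since n is odd, it is the middle value at position 6: 53
Step 4: Q2 = 53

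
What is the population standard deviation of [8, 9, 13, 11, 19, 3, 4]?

5.0669

Step 1: Compute the mean: 9.5714
Step 2: Sum of squared deviations from the mean: 179.7143
Step 3: Population variance = 179.7143 / 7 = 25.6735
Step 4: Standard deviation = sqrt(25.6735) = 5.0669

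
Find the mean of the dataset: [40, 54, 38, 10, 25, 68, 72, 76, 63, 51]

49.7

Step 1: Sum all values: 40 + 54 + 38 + 10 + 25 + 68 + 72 + 76 + 63 + 51 = 497
Step 2: Count the number of values: n = 10
Step 3: Mean = sum / n = 497 / 10 = 49.7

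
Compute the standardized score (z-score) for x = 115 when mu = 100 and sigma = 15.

1

Step 1: Recall the z-score formula: z = (x - mu) / sigma
Step 2: Substitute values: z = (115 - 100) / 15
Step 3: z = 15 / 15 = 1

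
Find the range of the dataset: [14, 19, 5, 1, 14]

18

Step 1: Identify the maximum value: max = 19
Step 2: Identify the minimum value: min = 1
Step 3: Range = max - min = 19 - 1 = 18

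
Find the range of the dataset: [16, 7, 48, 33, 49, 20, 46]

42

Step 1: Identify the maximum value: max = 49
Step 2: Identify the minimum value: min = 7
Step 3: Range = max - min = 49 - 7 = 42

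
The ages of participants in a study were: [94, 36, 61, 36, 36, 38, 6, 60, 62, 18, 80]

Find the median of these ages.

38

Step 1: Sort the data in ascending order: [6, 18, 36, 36, 36, 38, 60, 61, 62, 80, 94]
Step 2: The number of values is n = 11.
Step 3: Since n is odd, the median is the middle value at position 6: 38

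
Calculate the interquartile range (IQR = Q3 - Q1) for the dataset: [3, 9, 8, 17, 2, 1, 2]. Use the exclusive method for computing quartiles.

7

Step 1: Sort the data: [1, 2, 2, 3, 8, 9, 17]
Step 2: n = 7
Step 3: Using the exclusive quartile method:
  Q1 = 2
  Q2 (median) = 3
  Q3 = 9
  IQR = Q3 - Q1 = 9 - 2 = 7
Step 4: IQR = 7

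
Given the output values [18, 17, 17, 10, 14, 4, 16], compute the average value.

13.7143

Step 1: Sum all values: 18 + 17 + 17 + 10 + 14 + 4 + 16 = 96
Step 2: Count the number of values: n = 7
Step 3: Mean = sum / n = 96 / 7 = 13.7143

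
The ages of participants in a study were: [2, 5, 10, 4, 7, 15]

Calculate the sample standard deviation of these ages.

4.7081

Step 1: Compute the mean: 7.1667
Step 2: Sum of squared deviations from the mean: 110.8333
Step 3: Sample variance = 110.8333 / 5 = 22.1667
Step 4: Standard deviation = sqrt(22.1667) = 4.7081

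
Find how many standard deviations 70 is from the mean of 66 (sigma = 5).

0.8

Step 1: Recall the z-score formula: z = (x - mu) / sigma
Step 2: Substitute values: z = (70 - 66) / 5
Step 3: z = 4 / 5 = 0.8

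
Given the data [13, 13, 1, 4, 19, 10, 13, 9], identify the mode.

13

Step 1: Count the frequency of each value:
  1: appears 1 time(s)
  4: appears 1 time(s)
  9: appears 1 time(s)
  10: appears 1 time(s)
  13: appears 3 time(s)
  19: appears 1 time(s)
Step 2: The value 13 appears most frequently (3 times).
Step 3: Mode = 13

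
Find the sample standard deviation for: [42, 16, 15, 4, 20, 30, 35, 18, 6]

12.7574

Step 1: Compute the mean: 20.6667
Step 2: Sum of squared deviations from the mean: 1302
Step 3: Sample variance = 1302 / 8 = 162.75
Step 4: Standard deviation = sqrt(162.75) = 12.7574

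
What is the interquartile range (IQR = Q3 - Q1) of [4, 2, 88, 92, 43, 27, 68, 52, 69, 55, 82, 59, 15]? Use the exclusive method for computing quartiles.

54.5

Step 1: Sort the data: [2, 4, 15, 27, 43, 52, 55, 59, 68, 69, 82, 88, 92]
Step 2: n = 13
Step 3: Using the exclusive quartile method:
  Q1 = 21
  Q2 (median) = 55
  Q3 = 75.5
  IQR = Q3 - Q1 = 75.5 - 21 = 54.5
Step 4: IQR = 54.5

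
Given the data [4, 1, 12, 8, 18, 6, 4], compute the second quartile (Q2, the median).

6

Step 1: Sort the data: [1, 4, 4, 6, 8, 12, 18]
Step 2: n = 7
Step 3: Q2 is the median. Since n is odd, it is the middle value at position 4: 6
Step 4: Q2 = 6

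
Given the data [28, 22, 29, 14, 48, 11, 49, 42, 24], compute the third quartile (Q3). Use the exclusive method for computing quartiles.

45

Step 1: Sort the data: [11, 14, 22, 24, 28, 29, 42, 48, 49]
Step 2: n = 9
Step 3: Using the exclusive quartile method:
  Q1 = 18
  Q2 (median) = 28
  Q3 = 45
  IQR = Q3 - Q1 = 45 - 18 = 27
Step 4: Q3 = 45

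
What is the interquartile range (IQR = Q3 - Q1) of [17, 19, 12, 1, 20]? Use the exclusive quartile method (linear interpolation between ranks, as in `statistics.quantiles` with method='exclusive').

13

Step 1: Sort the data: [1, 12, 17, 19, 20]
Step 2: n = 5
Step 3: Using the exclusive quartile method:
  Q1 = 6.5
  Q2 (median) = 17
  Q3 = 19.5
  IQR = Q3 - Q1 = 19.5 - 6.5 = 13
Step 4: IQR = 13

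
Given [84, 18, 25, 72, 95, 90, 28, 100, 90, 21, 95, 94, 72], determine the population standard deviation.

31.0979

Step 1: Compute the mean: 68
Step 2: Sum of squared deviations from the mean: 12572
Step 3: Population variance = 12572 / 13 = 967.0769
Step 4: Standard deviation = sqrt(967.0769) = 31.0979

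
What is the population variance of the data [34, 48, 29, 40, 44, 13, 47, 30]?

120.2344

Step 1: Compute the mean: (34 + 48 + 29 + 40 + 44 + 13 + 47 + 30) / 8 = 35.625
Step 2: Compute squared deviations from the mean:
  (34 - 35.625)^2 = 2.6406
  (48 - 35.625)^2 = 153.1406
  (29 - 35.625)^2 = 43.8906
  (40 - 35.625)^2 = 19.1406
  (44 - 35.625)^2 = 70.1406
  (13 - 35.625)^2 = 511.8906
  (47 - 35.625)^2 = 129.3906
  (30 - 35.625)^2 = 31.6406
Step 3: Sum of squared deviations = 961.875
Step 4: Population variance = 961.875 / 8 = 120.2344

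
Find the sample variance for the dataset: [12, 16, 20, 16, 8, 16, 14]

14.2857

Step 1: Compute the mean: (12 + 16 + 20 + 16 + 8 + 16 + 14) / 7 = 14.5714
Step 2: Compute squared deviations from the mean:
  (12 - 14.5714)^2 = 6.6122
  (16 - 14.5714)^2 = 2.0408
  (20 - 14.5714)^2 = 29.4694
  (16 - 14.5714)^2 = 2.0408
  (8 - 14.5714)^2 = 43.1837
  (16 - 14.5714)^2 = 2.0408
  (14 - 14.5714)^2 = 0.3265
Step 3: Sum of squared deviations = 85.7143
Step 4: Sample variance = 85.7143 / 6 = 14.2857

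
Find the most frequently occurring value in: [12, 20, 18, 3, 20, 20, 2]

20

Step 1: Count the frequency of each value:
  2: appears 1 time(s)
  3: appears 1 time(s)
  12: appears 1 time(s)
  18: appears 1 time(s)
  20: appears 3 time(s)
Step 2: The value 20 appears most frequently (3 times).
Step 3: Mode = 20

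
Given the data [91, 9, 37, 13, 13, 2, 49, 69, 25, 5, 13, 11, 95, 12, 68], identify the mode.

13

Step 1: Count the frequency of each value:
  2: appears 1 time(s)
  5: appears 1 time(s)
  9: appears 1 time(s)
  11: appears 1 time(s)
  12: appears 1 time(s)
  13: appears 3 time(s)
  25: appears 1 time(s)
  37: appears 1 time(s)
  49: appears 1 time(s)
  68: appears 1 time(s)
  69: appears 1 time(s)
  91: appears 1 time(s)
  95: appears 1 time(s)
Step 2: The value 13 appears most frequently (3 times).
Step 3: Mode = 13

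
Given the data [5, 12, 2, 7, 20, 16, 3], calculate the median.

7

Step 1: Sort the data in ascending order: [2, 3, 5, 7, 12, 16, 20]
Step 2: The number of values is n = 7.
Step 3: Since n is odd, the median is the middle value at position 4: 7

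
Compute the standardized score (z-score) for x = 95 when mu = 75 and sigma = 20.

1

Step 1: Recall the z-score formula: z = (x - mu) / sigma
Step 2: Substitute values: z = (95 - 75) / 20
Step 3: z = 20 / 20 = 1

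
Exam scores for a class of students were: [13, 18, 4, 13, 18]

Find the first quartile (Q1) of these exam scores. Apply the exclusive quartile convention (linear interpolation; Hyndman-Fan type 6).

8.5

Step 1: Sort the data: [4, 13, 13, 18, 18]
Step 2: n = 5
Step 3: Using the exclusive quartile method:
  Q1 = 8.5
  Q2 (median) = 13
  Q3 = 18
  IQR = Q3 - Q1 = 18 - 8.5 = 9.5
Step 4: Q1 = 8.5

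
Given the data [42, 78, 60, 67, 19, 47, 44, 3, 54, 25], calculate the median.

45.5

Step 1: Sort the data in ascending order: [3, 19, 25, 42, 44, 47, 54, 60, 67, 78]
Step 2: The number of values is n = 10.
Step 3: Since n is even, the median is the average of positions 5 and 6:
  Median = (44 + 47) / 2 = 45.5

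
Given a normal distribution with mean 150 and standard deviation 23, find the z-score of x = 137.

-0.5652

Step 1: Recall the z-score formula: z = (x - mu) / sigma
Step 2: Substitute values: z = (137 - 150) / 23
Step 3: z = -13 / 23 = -0.5652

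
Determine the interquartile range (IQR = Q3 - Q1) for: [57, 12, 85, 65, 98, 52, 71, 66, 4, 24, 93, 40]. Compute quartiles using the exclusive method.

53.5

Step 1: Sort the data: [4, 12, 24, 40, 52, 57, 65, 66, 71, 85, 93, 98]
Step 2: n = 12
Step 3: Using the exclusive quartile method:
  Q1 = 28
  Q2 (median) = 61
  Q3 = 81.5
  IQR = Q3 - Q1 = 81.5 - 28 = 53.5
Step 4: IQR = 53.5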